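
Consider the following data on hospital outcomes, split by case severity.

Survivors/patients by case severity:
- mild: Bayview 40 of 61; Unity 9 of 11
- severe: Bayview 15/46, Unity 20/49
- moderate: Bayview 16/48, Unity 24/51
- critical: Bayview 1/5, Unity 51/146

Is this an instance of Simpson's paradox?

Yes

Mild: Bayview 40/61 = 65.6%, Unity 9/11 = 81.8% → Unity
Severe: Bayview 15/46 = 32.6%, Unity 20/49 = 40.8% → Unity
Moderate: Bayview 16/48 = 33.3%, Unity 24/51 = 47.1% → Unity
Critical: Bayview 1/5 = 20.0%, Unity 51/146 = 34.9% → Unity
Overall: Bayview 72/160 = 45.0%, Unity 104/257 = 40.5% → Bayview
Unity wins each case group but Bayview wins overall — the comparison reverses. Unity's patients skew toward critical, which has a lower base rate.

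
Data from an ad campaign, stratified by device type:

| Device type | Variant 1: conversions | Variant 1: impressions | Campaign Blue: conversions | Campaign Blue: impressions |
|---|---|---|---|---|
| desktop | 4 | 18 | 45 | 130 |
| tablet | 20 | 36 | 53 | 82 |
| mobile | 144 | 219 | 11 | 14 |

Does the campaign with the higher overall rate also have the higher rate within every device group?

No

Desktop: Variant 1 4/18 = 22.2%, Campaign Blue 45/130 = 34.6% → Campaign Blue
Tablet: Variant 1 20/36 = 55.6%, Campaign Blue 53/82 = 64.6% → Campaign Blue
Mobile: Variant 1 144/219 = 65.8%, Campaign Blue 11/14 = 78.6% → Campaign Blue
Overall: Variant 1 168/273 = 61.5%, Campaign Blue 109/226 = 48.2% → Variant 1
Campaign Blue wins each device group but Variant 1 wins overall — the comparison reverses. Campaign Blue's impressions skew toward desktop, which has a lower base rate.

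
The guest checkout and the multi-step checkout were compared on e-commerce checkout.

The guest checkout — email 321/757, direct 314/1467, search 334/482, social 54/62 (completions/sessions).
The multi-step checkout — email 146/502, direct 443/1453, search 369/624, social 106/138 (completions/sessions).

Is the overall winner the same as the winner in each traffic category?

Email: the guest checkout 321/757 = 42.4%, the multi-step checkout 146/502 = 29.1% → the guest checkout
Direct: the guest checkout 314/1467 = 21.4%, the multi-step checkout 443/1453 = 30.5% → the multi-step checkout
Search: the guest checkout 334/482 = 69.3%, the multi-step checkout 369/624 = 59.1% → the guest checkout
Social: the guest checkout 54/62 = 87.1%, the multi-step checkout 106/138 = 76.8% → the guest checkout
Overall: the guest checkout 1023/2768 = 37.0%, the multi-step checkout 1064/2717 = 39.2% → the multi-step checkout
Neither sweeps: the guest checkout wins 3 of 4 groups, the multi-step checkout wins 1. The multi-step checkout wins overall but not every group — no Simpson reversal.

No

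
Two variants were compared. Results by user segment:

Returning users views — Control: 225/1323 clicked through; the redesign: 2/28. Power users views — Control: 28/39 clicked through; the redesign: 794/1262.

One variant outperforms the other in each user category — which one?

Returning users: Control 225/1323 = 17.0%, the redesign 2/28 = 7.1% → Control
Power users: Control 28/39 = 71.8%, the redesign 794/1262 = 62.9% → Control
Control has the higher rate in both groups.

Control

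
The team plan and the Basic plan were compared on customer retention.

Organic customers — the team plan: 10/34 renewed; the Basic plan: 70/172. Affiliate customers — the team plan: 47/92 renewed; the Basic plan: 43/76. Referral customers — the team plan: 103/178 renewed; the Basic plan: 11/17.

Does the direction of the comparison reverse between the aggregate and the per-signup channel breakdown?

Organic: the team plan 10/34 = 29.4%, the Basic plan 70/172 = 40.7% → the Basic plan
Affiliate: the team plan 47/92 = 51.1%, the Basic plan 43/76 = 56.6% → the Basic plan
Referral: the team plan 103/178 = 57.9%, the Basic plan 11/17 = 64.7% → the Basic plan
Overall: the team plan 160/304 = 52.6%, the Basic plan 124/265 = 46.8% → the team plan
The Basic plan wins each signup group but the team plan wins overall — the comparison reverses. The Basic plan's customers skew toward organic, which has a lower base rate.

Yes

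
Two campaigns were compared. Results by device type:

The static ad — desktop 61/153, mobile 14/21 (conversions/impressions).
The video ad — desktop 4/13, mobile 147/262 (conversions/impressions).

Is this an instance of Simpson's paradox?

Yes

Desktop: the static ad 61/153 = 39.9%, the video ad 4/13 = 30.8% → the static ad
Mobile: the static ad 14/21 = 66.7%, the video ad 147/262 = 56.1% → the static ad
Overall: the static ad 75/174 = 43.1%, the video ad 151/275 = 54.9% → the video ad
The static ad wins each device group but the video ad wins overall — the comparison reverses. The static ad's impressions skew toward desktop, which has a lower base rate.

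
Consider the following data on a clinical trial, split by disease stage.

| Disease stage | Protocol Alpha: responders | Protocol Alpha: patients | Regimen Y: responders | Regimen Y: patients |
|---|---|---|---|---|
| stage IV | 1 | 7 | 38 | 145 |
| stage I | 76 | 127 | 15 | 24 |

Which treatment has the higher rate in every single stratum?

Regimen Y

Stage IV: Protocol Alpha 1/7 = 14.3%, Regimen Y 38/145 = 26.2% → Regimen Y
Stage I: Protocol Alpha 76/127 = 59.8%, Regimen Y 15/24 = 62.5% → Regimen Y
Regimen Y has the higher rate in both groups.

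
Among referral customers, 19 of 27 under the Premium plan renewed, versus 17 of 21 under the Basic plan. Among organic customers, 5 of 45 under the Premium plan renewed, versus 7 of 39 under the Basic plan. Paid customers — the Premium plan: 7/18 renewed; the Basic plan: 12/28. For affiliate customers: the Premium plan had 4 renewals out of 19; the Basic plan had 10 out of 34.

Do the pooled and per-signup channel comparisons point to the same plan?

Referral: the Premium plan 19/27 = 70.4%, the Basic plan 17/21 = 81.0% → the Basic plan
Organic: the Premium plan 5/45 = 11.1%, the Basic plan 7/39 = 17.9% → the Basic plan
Paid: the Premium plan 7/18 = 38.9%, the Basic plan 12/28 = 42.9% → the Basic plan
Affiliate: the Premium plan 4/19 = 21.1%, the Basic plan 10/34 = 29.4% → the Basic plan
Overall: the Premium plan 35/109 = 32.1%, the Basic plan 46/122 = 37.7% → the Basic plan
The Basic plan wins overall and in every signup group — no reversal.

Yes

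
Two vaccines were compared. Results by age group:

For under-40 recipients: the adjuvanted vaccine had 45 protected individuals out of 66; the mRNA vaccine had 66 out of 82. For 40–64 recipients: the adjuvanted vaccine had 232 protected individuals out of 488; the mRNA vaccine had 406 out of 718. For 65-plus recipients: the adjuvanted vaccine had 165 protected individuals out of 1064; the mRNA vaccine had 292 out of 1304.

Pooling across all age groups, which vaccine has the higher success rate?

the mRNA vaccine

Under-40: the adjuvanted vaccine 45/66 = 68.2%, the mRNA vaccine 66/82 = 80.5% → the mRNA vaccine
40–64: the adjuvanted vaccine 232/488 = 47.5%, the mRNA vaccine 406/718 = 56.5% → the mRNA vaccine
65-plus: the adjuvanted vaccine 165/1064 = 15.5%, the mRNA vaccine 292/1304 = 22.4% → the mRNA vaccine
Overall: the adjuvanted vaccine 442/1618 = 27.3%, the mRNA vaccine 764/2104 = 36.3% → the mRNA vaccine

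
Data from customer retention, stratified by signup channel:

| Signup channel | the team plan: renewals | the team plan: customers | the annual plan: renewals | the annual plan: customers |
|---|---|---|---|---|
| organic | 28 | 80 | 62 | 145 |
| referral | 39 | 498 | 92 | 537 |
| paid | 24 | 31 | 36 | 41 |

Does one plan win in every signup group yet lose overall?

Organic: the team plan 28/80 = 35.0%, the annual plan 62/145 = 42.8% → the annual plan
Referral: the team plan 39/498 = 7.8%, the annual plan 92/537 = 17.1% → the annual plan
Paid: the team plan 24/31 = 77.4%, the annual plan 36/41 = 87.8% → the annual plan
Overall: the team plan 91/609 = 14.9%, the annual plan 190/723 = 26.3% → the annual plan
The annual plan wins overall and in every signup group — no reversal.

No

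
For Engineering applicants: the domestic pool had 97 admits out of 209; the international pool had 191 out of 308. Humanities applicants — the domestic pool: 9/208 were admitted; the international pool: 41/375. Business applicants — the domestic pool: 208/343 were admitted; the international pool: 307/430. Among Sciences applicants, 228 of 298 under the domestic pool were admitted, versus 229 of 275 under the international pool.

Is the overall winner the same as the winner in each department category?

Yes

Engineering: the domestic pool 97/209 = 46.4%, the international pool 191/308 = 62.0% → the international pool
Humanities: the domestic pool 9/208 = 4.3%, the international pool 41/375 = 10.9% → the international pool
Business: the domestic pool 208/343 = 60.6%, the international pool 307/430 = 71.4% → the international pool
Sciences: the domestic pool 228/298 = 76.5%, the international pool 229/275 = 83.3% → the international pool
Overall: the domestic pool 542/1058 = 51.2%, the international pool 768/1388 = 55.3% → the international pool
The international pool wins overall and in every department group — no reversal.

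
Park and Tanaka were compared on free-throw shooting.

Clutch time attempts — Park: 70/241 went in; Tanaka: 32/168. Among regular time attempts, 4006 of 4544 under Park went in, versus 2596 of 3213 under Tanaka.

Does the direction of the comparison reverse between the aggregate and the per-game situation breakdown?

No

Clutch time: Park 70/241 = 29.0%, Tanaka 32/168 = 19.0% → Park
Regular time: Park 4006/4544 = 88.2%, Tanaka 2596/3213 = 80.8% → Park
Overall: Park 4076/4785 = 85.2%, Tanaka 2628/3381 = 77.7% → Park
Park wins overall and in every game group — no reversal.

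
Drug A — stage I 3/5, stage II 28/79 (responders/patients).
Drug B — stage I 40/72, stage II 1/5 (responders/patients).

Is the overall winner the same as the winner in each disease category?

No

Stage I: Drug A 3/5 = 60.0%, Drug B 40/72 = 55.6% → Drug A
Stage II: Drug A 28/79 = 35.4%, Drug B 1/5 = 20.0% → Drug A
Overall: Drug A 31/84 = 36.9%, Drug B 41/77 = 53.2% → Drug B
Drug A wins each disease group but Drug B wins overall — the comparison reverses. Drug A's patients skew toward stage II, which has a lower base rate.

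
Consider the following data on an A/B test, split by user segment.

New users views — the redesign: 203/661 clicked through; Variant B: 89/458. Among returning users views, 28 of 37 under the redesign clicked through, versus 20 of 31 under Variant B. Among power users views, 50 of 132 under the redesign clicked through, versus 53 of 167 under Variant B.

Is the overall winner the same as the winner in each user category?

Yes

New users: the redesign 203/661 = 30.7%, Variant B 89/458 = 19.4% → the redesign
Returning users: the redesign 28/37 = 75.7%, Variant B 20/31 = 64.5% → the redesign
Power users: the redesign 50/132 = 37.9%, Variant B 53/167 = 31.7% → the redesign
Overall: the redesign 281/830 = 33.9%, Variant B 162/656 = 24.7% → the redesign
The redesign wins overall and in every user group — no reversal.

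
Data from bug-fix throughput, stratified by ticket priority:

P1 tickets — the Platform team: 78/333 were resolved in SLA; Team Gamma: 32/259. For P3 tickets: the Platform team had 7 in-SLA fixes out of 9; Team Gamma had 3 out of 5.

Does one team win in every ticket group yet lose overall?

No

P1: the Platform team 78/333 = 23.4%, Team Gamma 32/259 = 12.4% → the Platform team
P3: the Platform team 7/9 = 77.8%, Team Gamma 3/5 = 60.0% → the Platform team
Overall: the Platform team 85/342 = 24.9%, Team Gamma 35/264 = 13.3% → the Platform team
The Platform team wins overall and in every ticket group — no reversal.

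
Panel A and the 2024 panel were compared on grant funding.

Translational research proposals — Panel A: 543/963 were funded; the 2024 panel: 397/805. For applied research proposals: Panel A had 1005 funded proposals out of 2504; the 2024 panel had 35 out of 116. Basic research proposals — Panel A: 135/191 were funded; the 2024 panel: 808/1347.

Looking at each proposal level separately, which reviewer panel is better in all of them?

Translational research: Panel A 543/963 = 56.4%, the 2024 panel 397/805 = 49.3% → Panel A
Applied research: Panel A 1005/2504 = 40.1%, the 2024 panel 35/116 = 30.2% → Panel A
Basic research: Panel A 135/191 = 70.7%, the 2024 panel 808/1347 = 60.0% → Panel A
Panel A has the higher rate in all 3 groups.

Panel A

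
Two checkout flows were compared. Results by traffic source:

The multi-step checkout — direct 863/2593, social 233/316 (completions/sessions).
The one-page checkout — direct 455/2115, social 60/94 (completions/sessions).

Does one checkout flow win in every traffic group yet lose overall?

No

Direct: the multi-step checkout 863/2593 = 33.3%, the one-page checkout 455/2115 = 21.5% → the multi-step checkout
Social: the multi-step checkout 233/316 = 73.7%, the one-page checkout 60/94 = 63.8% → the multi-step checkout
Overall: the multi-step checkout 1096/2909 = 37.7%, the one-page checkout 515/2209 = 23.3% → the multi-step checkout
The multi-step checkout wins overall and in every traffic group — no reversal.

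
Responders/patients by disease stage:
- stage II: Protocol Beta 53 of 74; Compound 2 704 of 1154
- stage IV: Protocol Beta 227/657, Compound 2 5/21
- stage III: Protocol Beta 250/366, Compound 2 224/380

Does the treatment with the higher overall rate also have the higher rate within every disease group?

No

Stage II: Protocol Beta 53/74 = 71.6%, Compound 2 704/1154 = 61.0% → Protocol Beta
Stage IV: Protocol Beta 227/657 = 34.6%, Compound 2 5/21 = 23.8% → Protocol Beta
Stage III: Protocol Beta 250/366 = 68.3%, Compound 2 224/380 = 58.9% → Protocol Beta
Overall: Protocol Beta 530/1097 = 48.3%, Compound 2 933/1555 = 60.0% → Compound 2
Protocol Beta wins each disease group but Compound 2 wins overall — the comparison reverses. Protocol Beta's patients skew toward stage IV, which has a lower base rate.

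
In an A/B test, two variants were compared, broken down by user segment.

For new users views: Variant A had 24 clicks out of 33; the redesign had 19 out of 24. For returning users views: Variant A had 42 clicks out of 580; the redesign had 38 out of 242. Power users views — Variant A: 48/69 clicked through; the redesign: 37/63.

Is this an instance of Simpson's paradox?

New users: Variant A 24/33 = 72.7%, the redesign 19/24 = 79.2% → the redesign
Returning users: Variant A 42/580 = 7.2%, the redesign 38/242 = 15.7% → the redesign
Power users: Variant A 48/69 = 69.6%, the redesign 37/63 = 58.7% → Variant A
Overall: Variant A 114/682 = 16.7%, the redesign 94/329 = 28.6% → the redesign
Neither sweeps: Variant A wins 1 of 3 groups, the redesign wins 2. The redesign wins overall but not every group — no Simpson reversal.

No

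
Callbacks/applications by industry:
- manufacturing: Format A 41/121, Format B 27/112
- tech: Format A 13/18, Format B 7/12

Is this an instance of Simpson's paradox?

No

Manufacturing: Format A 41/121 = 33.9%, Format B 27/112 = 24.1% → Format A
Tech: Format A 13/18 = 72.2%, Format B 7/12 = 58.3% → Format A
Overall: Format A 54/139 = 38.8%, Format B 34/124 = 27.4% → Format A
Format A wins overall and in every industry group — no reversal.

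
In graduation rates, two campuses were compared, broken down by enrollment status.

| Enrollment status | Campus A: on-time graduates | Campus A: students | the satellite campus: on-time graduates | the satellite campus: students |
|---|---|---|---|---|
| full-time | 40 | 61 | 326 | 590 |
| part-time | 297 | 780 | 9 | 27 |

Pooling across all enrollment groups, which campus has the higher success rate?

Full-time: Campus A 40/61 = 65.6%, the satellite campus 326/590 = 55.3% → Campus A
Part-time: Campus A 297/780 = 38.1%, the satellite campus 9/27 = 33.3% → Campus A
Overall: Campus A 337/841 = 40.1%, the satellite campus 335/617 = 54.3% → the satellite campus
(Campus A wins every enrollment group but the satellite campus wins overall — Campus A's students skew toward the low-rate part-time group.)

the satellite campus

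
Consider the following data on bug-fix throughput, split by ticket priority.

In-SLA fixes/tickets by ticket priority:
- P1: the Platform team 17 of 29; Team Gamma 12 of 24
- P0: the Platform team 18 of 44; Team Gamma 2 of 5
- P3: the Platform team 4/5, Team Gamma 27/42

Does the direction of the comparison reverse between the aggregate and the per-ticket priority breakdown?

Yes

P1: the Platform team 17/29 = 58.6%, Team Gamma 12/24 = 50.0% → the Platform team
P0: the Platform team 18/44 = 40.9%, Team Gamma 2/5 = 40.0% → the Platform team
P3: the Platform team 4/5 = 80.0%, Team Gamma 27/42 = 64.3% → the Platform team
Overall: the Platform team 39/78 = 50.0%, Team Gamma 41/71 = 57.7% → Team Gamma
The Platform team wins each ticket group but Team Gamma wins overall — the comparison reverses. The Platform team's tickets skew toward P0, which has a lower base rate.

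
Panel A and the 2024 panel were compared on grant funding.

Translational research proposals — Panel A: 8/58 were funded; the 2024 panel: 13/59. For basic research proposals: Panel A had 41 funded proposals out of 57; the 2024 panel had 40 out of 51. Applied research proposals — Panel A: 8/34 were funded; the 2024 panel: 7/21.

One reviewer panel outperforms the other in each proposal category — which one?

Translational research: Panel A 8/58 = 13.8%, the 2024 panel 13/59 = 22.0% → the 2024 panel
Basic research: Panel A 41/57 = 71.9%, the 2024 panel 40/51 = 78.4% → the 2024 panel
Applied research: Panel A 8/34 = 23.5%, the 2024 panel 7/21 = 33.3% → the 2024 panel
The 2024 panel has the higher rate in all 3 groups.

the 2024 panel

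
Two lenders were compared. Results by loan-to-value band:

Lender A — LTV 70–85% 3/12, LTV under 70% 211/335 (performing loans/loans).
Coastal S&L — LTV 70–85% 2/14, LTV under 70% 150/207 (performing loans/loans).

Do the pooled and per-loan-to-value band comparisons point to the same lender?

No

LTV 70–85%: Lender A 3/12 = 25.0%, Coastal S&L 2/14 = 14.3% → Lender A
LTV under 70%: Lender A 211/335 = 63.0%, Coastal S&L 150/207 = 72.5% → Coastal S&L
Overall: Lender A 214/347 = 61.7%, Coastal S&L 152/221 = 68.8% → Coastal S&L
Neither sweeps: Lender A wins 1 of 2 groups, Coastal S&L wins 1. Coastal S&L wins overall but not every group — no Simpson reversal.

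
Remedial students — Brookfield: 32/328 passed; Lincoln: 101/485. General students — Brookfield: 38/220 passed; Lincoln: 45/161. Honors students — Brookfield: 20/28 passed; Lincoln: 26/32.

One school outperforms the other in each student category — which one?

Lincoln

Remedial: Brookfield 32/328 = 9.8%, Lincoln 101/485 = 20.8% → Lincoln
General: Brookfield 38/220 = 17.3%, Lincoln 45/161 = 28.0% → Lincoln
Honors: Brookfield 20/28 = 71.4%, Lincoln 26/32 = 81.2% → Lincoln
Lincoln has the higher rate in all 3 groups.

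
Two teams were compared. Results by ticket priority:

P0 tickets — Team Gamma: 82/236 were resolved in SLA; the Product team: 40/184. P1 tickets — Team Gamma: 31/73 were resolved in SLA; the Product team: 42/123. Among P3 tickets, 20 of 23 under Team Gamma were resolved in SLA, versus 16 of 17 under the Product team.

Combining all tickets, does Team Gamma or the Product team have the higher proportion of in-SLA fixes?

Team Gamma

P0: Team Gamma 82/236 = 34.7%, the Product team 40/184 = 21.7% → Team Gamma
P1: Team Gamma 31/73 = 42.5%, the Product team 42/123 = 34.1% → Team Gamma
P3: Team Gamma 20/23 = 87.0%, the Product team 16/17 = 94.1% → the Product team
Overall: Team Gamma 133/332 = 40.1%, the Product team 98/324 = 30.2% → Team Gamma
(Neither sweeps every ticket group, but Team Gamma has the higher pooled rate.)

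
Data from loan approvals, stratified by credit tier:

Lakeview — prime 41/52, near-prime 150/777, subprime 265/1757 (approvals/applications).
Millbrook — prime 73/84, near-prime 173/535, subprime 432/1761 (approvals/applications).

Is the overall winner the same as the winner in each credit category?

Yes

Prime: Lakeview 41/52 = 78.8%, Millbrook 73/84 = 86.9% → Millbrook
Near-prime: Lakeview 150/777 = 19.3%, Millbrook 173/535 = 32.3% → Millbrook
Subprime: Lakeview 265/1757 = 15.1%, Millbrook 432/1761 = 24.5% → Millbrook
Overall: Lakeview 456/2586 = 17.6%, Millbrook 678/2380 = 28.5% → Millbrook
Millbrook wins overall and in every credit group — no reversal.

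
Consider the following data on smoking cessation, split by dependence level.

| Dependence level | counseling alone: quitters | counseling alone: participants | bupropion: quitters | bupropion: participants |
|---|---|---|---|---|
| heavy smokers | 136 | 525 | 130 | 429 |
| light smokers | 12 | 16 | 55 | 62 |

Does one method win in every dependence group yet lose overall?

Heavy smokers: counseling alone 136/525 = 25.9%, bupropion 130/429 = 30.3% → bupropion
Light smokers: counseling alone 12/16 = 75.0%, bupropion 55/62 = 88.7% → bupropion
Overall: counseling alone 148/541 = 27.4%, bupropion 185/491 = 37.7% → bupropion
Bupropion wins overall and in every dependence group — no reversal.

No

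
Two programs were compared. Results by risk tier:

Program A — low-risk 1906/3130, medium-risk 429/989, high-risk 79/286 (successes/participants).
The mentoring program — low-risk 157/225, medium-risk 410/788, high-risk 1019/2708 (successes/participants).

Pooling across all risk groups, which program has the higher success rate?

Program A

Low-risk: Program A 1906/3130 = 60.9%, the mentoring program 157/225 = 69.8% → the mentoring program
Medium-risk: Program A 429/989 = 43.4%, the mentoring program 410/788 = 52.0% → the mentoring program
High-risk: Program A 79/286 = 27.6%, the mentoring program 1019/2708 = 37.6% → the mentoring program
Overall: Program A 2414/4405 = 54.8%, the mentoring program 1586/3721 = 42.6% → Program A
(The mentoring program wins every risk group but Program A wins overall — the mentoring program's participants skew toward the low-rate high-risk group.)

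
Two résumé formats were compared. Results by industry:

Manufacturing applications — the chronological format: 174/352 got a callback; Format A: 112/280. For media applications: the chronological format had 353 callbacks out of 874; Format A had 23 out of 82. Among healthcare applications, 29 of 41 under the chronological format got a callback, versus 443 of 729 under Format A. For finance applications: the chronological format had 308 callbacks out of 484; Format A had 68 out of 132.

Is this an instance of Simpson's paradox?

Manufacturing: the chronological format 174/352 = 49.4%, Format A 112/280 = 40.0% → the chronological format
Media: the chronological format 353/874 = 40.4%, Format A 23/82 = 28.0% → the chronological format
Healthcare: the chronological format 29/41 = 70.7%, Format A 443/729 = 60.8% → the chronological format
Finance: the chronological format 308/484 = 63.6%, Format A 68/132 = 51.5% → the chronological format
Overall: the chronological format 864/1751 = 49.3%, Format A 646/1223 = 52.8% → Format A
The chronological format wins each industry group but Format A wins overall — the comparison reverses. The chronological format's applications skew toward media, which has a lower base rate.

Yes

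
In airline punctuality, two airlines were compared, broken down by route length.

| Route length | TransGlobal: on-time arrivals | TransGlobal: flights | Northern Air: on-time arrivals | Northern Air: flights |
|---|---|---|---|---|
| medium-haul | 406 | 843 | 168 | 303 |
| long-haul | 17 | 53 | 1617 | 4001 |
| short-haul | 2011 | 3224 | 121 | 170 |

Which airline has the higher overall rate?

Medium-haul: TransGlobal 406/843 = 48.2%, Northern Air 168/303 = 55.4% → Northern Air
Long-haul: TransGlobal 17/53 = 32.1%, Northern Air 1617/4001 = 40.4% → Northern Air
Short-haul: TransGlobal 2011/3224 = 62.4%, Northern Air 121/170 = 71.2% → Northern Air
Overall: TransGlobal 2434/4120 = 59.1%, Northern Air 1906/4474 = 42.6% → TransGlobal
(Northern Air wins every route group but TransGlobal wins overall — Northern Air's flights skew toward the low-rate long-haul group.)

TransGlobal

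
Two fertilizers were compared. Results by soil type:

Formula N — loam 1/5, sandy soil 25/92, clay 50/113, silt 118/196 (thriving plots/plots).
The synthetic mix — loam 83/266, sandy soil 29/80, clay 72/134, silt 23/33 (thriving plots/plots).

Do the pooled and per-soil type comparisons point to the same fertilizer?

No

Loam: Formula N 1/5 = 20.0%, the synthetic mix 83/266 = 31.2% → the synthetic mix
Sandy soil: Formula N 25/92 = 27.2%, the synthetic mix 29/80 = 36.2% → the synthetic mix
Clay: Formula N 50/113 = 44.2%, the synthetic mix 72/134 = 53.7% → the synthetic mix
Silt: Formula N 118/196 = 60.2%, the synthetic mix 23/33 = 69.7% → the synthetic mix
Overall: Formula N 194/406 = 47.8%, the synthetic mix 207/513 = 40.4% → Formula N
The synthetic mix wins each soil group but Formula N wins overall — the comparison reverses. The synthetic mix's plots skew toward loam, which has a lower base rate.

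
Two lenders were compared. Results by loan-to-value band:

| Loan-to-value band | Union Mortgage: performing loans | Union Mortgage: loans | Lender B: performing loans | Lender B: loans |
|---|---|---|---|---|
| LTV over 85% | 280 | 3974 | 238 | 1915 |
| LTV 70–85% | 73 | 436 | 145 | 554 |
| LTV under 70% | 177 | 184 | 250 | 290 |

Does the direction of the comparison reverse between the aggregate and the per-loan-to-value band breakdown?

No

LTV over 85%: Union Mortgage 280/3974 = 7.0%, Lender B 238/1915 = 12.4% → Lender B
LTV 70–85%: Union Mortgage 73/436 = 16.7%, Lender B 145/554 = 26.2% → Lender B
LTV under 70%: Union Mortgage 177/184 = 96.2%, Lender B 250/290 = 86.2% → Union Mortgage
Overall: Union Mortgage 530/4594 = 11.5%, Lender B 633/2759 = 22.9% → Lender B
Neither sweeps: Union Mortgage wins 1 of 3 groups, Lender B wins 2. Lender B wins overall but not every group — no Simpson reversal.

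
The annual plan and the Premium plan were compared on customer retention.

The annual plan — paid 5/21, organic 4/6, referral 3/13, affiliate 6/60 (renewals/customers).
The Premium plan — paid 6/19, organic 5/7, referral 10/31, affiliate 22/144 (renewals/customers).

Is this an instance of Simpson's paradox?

No

Paid: the annual plan 5/21 = 23.8%, the Premium plan 6/19 = 31.6% → the Premium plan
Organic: the annual plan 4/6 = 66.7%, the Premium plan 5/7 = 71.4% → the Premium plan
Referral: the annual plan 3/13 = 23.1%, the Premium plan 10/31 = 32.3% → the Premium plan
Affiliate: the annual plan 6/60 = 10.0%, the Premium plan 22/144 = 15.3% → the Premium plan
Overall: the annual plan 18/100 = 18.0%, the Premium plan 43/201 = 21.4% → the Premium plan
The Premium plan wins overall and in every signup group — no reversal.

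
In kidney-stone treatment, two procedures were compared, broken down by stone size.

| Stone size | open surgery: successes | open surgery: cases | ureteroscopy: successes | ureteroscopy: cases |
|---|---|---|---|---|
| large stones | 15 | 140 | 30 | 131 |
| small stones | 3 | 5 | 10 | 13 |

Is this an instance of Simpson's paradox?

No

Large stones: open surgery 15/140 = 10.7%, ureteroscopy 30/131 = 22.9% → ureteroscopy
Small stones: open surgery 3/5 = 60.0%, ureteroscopy 10/13 = 76.9% → ureteroscopy
Overall: open surgery 18/145 = 12.4%, ureteroscopy 40/144 = 27.8% → ureteroscopy
Ureteroscopy wins overall and in every stone group — no reversal.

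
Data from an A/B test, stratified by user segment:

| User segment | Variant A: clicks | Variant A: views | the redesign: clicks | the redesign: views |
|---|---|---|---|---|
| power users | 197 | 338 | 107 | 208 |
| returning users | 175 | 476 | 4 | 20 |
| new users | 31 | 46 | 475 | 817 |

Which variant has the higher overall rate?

Power users: Variant A 197/338 = 58.3%, the redesign 107/208 = 51.4% → Variant A
Returning users: Variant A 175/476 = 36.8%, the redesign 4/20 = 20.0% → Variant A
New users: Variant A 31/46 = 67.4%, the redesign 475/817 = 58.1% → Variant A
Overall: Variant A 403/860 = 46.9%, the redesign 586/1045 = 56.1% → the redesign
(Variant A wins every user group but the redesign wins overall — Variant A's views skew toward the low-rate returning users group.)

the redesign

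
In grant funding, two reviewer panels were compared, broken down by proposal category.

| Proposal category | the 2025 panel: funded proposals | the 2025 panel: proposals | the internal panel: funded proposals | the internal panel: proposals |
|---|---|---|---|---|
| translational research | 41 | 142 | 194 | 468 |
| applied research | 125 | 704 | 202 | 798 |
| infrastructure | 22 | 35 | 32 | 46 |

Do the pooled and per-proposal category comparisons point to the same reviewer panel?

Translational research: the 2025 panel 41/142 = 28.9%, the internal panel 194/468 = 41.5% → the internal panel
Applied research: the 2025 panel 125/704 = 17.8%, the internal panel 202/798 = 25.3% → the internal panel
Infrastructure: the 2025 panel 22/35 = 62.9%, the internal panel 32/46 = 69.6% → the internal panel
Overall: the 2025 panel 188/881 = 21.3%, the internal panel 428/1312 = 32.6% → the internal panel
The internal panel wins overall and in every proposal group — no reversal.

Yes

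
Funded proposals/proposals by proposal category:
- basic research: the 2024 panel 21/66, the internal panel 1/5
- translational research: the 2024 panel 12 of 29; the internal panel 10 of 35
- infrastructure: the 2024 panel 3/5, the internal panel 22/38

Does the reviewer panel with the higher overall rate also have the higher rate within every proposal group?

Basic research: the 2024 panel 21/66 = 31.8%, the internal panel 1/5 = 20.0% → the 2024 panel
Translational research: the 2024 panel 12/29 = 41.4%, the internal panel 10/35 = 28.6% → the 2024 panel
Infrastructure: the 2024 panel 3/5 = 60.0%, the internal panel 22/38 = 57.9% → the 2024 panel
Overall: the 2024 panel 36/100 = 36.0%, the internal panel 33/78 = 42.3% → the internal panel
The 2024 panel wins each proposal group but the internal panel wins overall — the comparison reverses. The 2024 panel's proposals skew toward basic research, which has a lower base rate.

No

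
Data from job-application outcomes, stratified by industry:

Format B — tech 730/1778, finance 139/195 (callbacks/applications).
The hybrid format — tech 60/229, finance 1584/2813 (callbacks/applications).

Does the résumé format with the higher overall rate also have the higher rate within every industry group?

No

Tech: Format B 730/1778 = 41.1%, the hybrid format 60/229 = 26.2% → Format B
Finance: Format B 139/195 = 71.3%, the hybrid format 1584/2813 = 56.3% → Format B
Overall: Format B 869/1973 = 44.0%, the hybrid format 1644/3042 = 54.0% → the hybrid format
Format B wins each industry group but the hybrid format wins overall — the comparison reverses. Format B's applications skew toward tech, which has a lower base rate.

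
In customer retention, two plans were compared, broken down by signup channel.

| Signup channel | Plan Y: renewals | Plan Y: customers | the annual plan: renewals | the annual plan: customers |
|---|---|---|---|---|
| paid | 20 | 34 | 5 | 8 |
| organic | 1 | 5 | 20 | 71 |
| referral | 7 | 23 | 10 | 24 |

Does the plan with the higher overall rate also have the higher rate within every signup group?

No

Paid: Plan Y 20/34 = 58.8%, the annual plan 5/8 = 62.5% → the annual plan
Organic: Plan Y 1/5 = 20.0%, the annual plan 20/71 = 28.2% → the annual plan
Referral: Plan Y 7/23 = 30.4%, the annual plan 10/24 = 41.7% → the annual plan
Overall: Plan Y 28/62 = 45.2%, the annual plan 35/103 = 34.0% → Plan Y
The annual plan wins each signup group but Plan Y wins overall — the comparison reverses. The annual plan's customers skew toward organic, which has a lower base rate.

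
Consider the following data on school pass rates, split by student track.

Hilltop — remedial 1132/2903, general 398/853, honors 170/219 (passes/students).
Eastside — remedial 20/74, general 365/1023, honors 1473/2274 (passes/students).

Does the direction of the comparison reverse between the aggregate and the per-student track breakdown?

Remedial: Hilltop 1132/2903 = 39.0%, Eastside 20/74 = 27.0% → Hilltop
General: Hilltop 398/853 = 46.7%, Eastside 365/1023 = 35.7% → Hilltop
Honors: Hilltop 170/219 = 77.6%, Eastside 1473/2274 = 64.8% → Hilltop
Overall: Hilltop 1700/3975 = 42.8%, Eastside 1858/3371 = 55.1% → Eastside
Hilltop wins each student group but Eastside wins overall — the comparison reverses. Hilltop's students skew toward remedial, which has a lower base rate.

Yes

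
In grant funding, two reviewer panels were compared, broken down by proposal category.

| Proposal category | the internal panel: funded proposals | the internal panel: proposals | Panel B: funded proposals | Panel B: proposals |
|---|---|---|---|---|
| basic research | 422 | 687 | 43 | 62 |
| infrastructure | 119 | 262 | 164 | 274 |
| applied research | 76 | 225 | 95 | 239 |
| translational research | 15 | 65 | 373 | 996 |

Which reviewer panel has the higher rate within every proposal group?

Panel B

Basic research: the internal panel 422/687 = 61.4%, Panel B 43/62 = 69.4% → Panel B
Infrastructure: the internal panel 119/262 = 45.4%, Panel B 164/274 = 59.9% → Panel B
Applied research: the internal panel 76/225 = 33.8%, Panel B 95/239 = 39.7% → Panel B
Translational research: the internal panel 15/65 = 23.1%, Panel B 373/996 = 37.4% → Panel B
Panel B has the higher rate in all 4 groups.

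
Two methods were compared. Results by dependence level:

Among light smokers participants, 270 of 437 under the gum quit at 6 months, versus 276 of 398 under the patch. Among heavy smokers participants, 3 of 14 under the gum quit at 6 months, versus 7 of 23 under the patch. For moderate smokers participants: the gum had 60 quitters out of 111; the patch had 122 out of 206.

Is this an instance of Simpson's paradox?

No

Light smokers: the gum 270/437 = 61.8%, the patch 276/398 = 69.3% → the patch
Heavy smokers: the gum 3/14 = 21.4%, the patch 7/23 = 30.4% → the patch
Moderate smokers: the gum 60/111 = 54.1%, the patch 122/206 = 59.2% → the patch
Overall: the gum 333/562 = 59.3%, the patch 405/627 = 64.6% → the patch
The patch wins overall and in every dependence group — no reversal.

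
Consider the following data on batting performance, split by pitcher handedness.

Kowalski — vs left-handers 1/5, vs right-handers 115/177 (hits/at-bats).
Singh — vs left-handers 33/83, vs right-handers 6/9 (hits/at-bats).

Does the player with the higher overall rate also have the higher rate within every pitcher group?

Vs left-handers: Kowalski 1/5 = 20.0%, Singh 33/83 = 39.8% → Singh
Vs right-handers: Kowalski 115/177 = 65.0%, Singh 6/9 = 66.7% → Singh
Overall: Kowalski 116/182 = 63.7%, Singh 39/92 = 42.4% → Kowalski
Singh wins each pitcher group but Kowalski wins overall — the comparison reverses. Singh's at-bats skew toward vs left-handers, which has a lower base rate.

No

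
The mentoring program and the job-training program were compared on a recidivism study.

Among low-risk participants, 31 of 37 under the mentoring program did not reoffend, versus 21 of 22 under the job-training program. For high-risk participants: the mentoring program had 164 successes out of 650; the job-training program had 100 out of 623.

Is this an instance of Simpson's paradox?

No

Low-risk: the mentoring program 31/37 = 83.8%, the job-training program 21/22 = 95.5% → the job-training program
High-risk: the mentoring program 164/650 = 25.2%, the job-training program 100/623 = 16.1% → the mentoring program
Overall: the mentoring program 195/687 = 28.4%, the job-training program 121/645 = 18.8% → the mentoring program
Neither sweeps: the mentoring program wins 1 of 2 groups, the job-training program wins 1. The mentoring program wins overall but not every group — no Simpson reversal.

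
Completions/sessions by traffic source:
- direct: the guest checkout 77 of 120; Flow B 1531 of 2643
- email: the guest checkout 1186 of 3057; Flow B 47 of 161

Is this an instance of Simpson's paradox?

Direct: the guest checkout 77/120 = 64.2%, Flow B 1531/2643 = 57.9% → the guest checkout
Email: the guest checkout 1186/3057 = 38.8%, Flow B 47/161 = 29.2% → the guest checkout
Overall: the guest checkout 1263/3177 = 39.8%, Flow B 1578/2804 = 56.3% → Flow B
The guest checkout wins each traffic group but Flow B wins overall — the comparison reverses. The guest checkout's sessions skew toward email, which has a lower base rate.

Yes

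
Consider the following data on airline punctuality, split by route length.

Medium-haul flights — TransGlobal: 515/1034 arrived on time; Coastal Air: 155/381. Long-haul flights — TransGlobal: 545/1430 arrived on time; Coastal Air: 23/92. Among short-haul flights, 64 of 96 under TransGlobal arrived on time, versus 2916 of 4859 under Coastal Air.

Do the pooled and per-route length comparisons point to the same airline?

No

Medium-haul: TransGlobal 515/1034 = 49.8%, Coastal Air 155/381 = 40.7% → TransGlobal
Long-haul: TransGlobal 545/1430 = 38.1%, Coastal Air 23/92 = 25.0% → TransGlobal
Short-haul: TransGlobal 64/96 = 66.7%, Coastal Air 2916/4859 = 60.0% → TransGlobal
Overall: TransGlobal 1124/2560 = 43.9%, Coastal Air 3094/5332 = 58.0% → Coastal Air
TransGlobal wins each route group but Coastal Air wins overall — the comparison reverses. TransGlobal's flights skew toward long-haul, which has a lower base rate.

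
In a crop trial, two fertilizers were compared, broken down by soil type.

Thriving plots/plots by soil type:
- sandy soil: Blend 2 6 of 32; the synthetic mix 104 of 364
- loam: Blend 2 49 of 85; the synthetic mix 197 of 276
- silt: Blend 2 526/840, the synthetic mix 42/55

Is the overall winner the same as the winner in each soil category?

No

Sandy soil: Blend 2 6/32 = 18.8%, the synthetic mix 104/364 = 28.6% → the synthetic mix
Loam: Blend 2 49/85 = 57.6%, the synthetic mix 197/276 = 71.4% → the synthetic mix
Silt: Blend 2 526/840 = 62.6%, the synthetic mix 42/55 = 76.4% → the synthetic mix
Overall: Blend 2 581/957 = 60.7%, the synthetic mix 343/695 = 49.4% → Blend 2
The synthetic mix wins each soil group but Blend 2 wins overall — the comparison reverses. The synthetic mix's plots skew toward sandy soil, which has a lower base rate.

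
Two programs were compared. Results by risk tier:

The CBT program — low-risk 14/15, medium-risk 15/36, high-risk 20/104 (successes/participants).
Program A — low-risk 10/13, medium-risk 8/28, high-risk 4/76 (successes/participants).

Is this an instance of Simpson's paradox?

Low-risk: the CBT program 14/15 = 93.3%, Program A 10/13 = 76.9% → the CBT program
Medium-risk: the CBT program 15/36 = 41.7%, Program A 8/28 = 28.6% → the CBT program
High-risk: the CBT program 20/104 = 19.2%, Program A 4/76 = 5.3% → the CBT program
Overall: the CBT program 49/155 = 31.6%, Program A 22/117 = 18.8% → the CBT program
The CBT program wins overall and in every risk group — no reversal.

No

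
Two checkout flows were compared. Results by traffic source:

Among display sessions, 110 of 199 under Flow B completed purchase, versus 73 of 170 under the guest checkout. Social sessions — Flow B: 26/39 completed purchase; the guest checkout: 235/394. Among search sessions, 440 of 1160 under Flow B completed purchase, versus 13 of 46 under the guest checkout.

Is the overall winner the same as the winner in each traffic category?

Display: Flow B 110/199 = 55.3%, the guest checkout 73/170 = 42.9% → Flow B
Social: Flow B 26/39 = 66.7%, the guest checkout 235/394 = 59.6% → Flow B
Search: Flow B 440/1160 = 37.9%, the guest checkout 13/46 = 28.3% → Flow B
Overall: Flow B 576/1398 = 41.2%, the guest checkout 321/610 = 52.6% → the guest checkout
Flow B wins each traffic group but the guest checkout wins overall — the comparison reverses. Flow B's sessions skew toward search, which has a lower base rate.

No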